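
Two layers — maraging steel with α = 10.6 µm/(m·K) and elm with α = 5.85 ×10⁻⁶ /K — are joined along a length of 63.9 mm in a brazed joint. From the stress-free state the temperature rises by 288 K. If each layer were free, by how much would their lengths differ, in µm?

Δα = |10.6 − 5.85|×10⁻⁶/K = 4.75×10⁻⁶/K.
ΔL_mismatch = Δα·L·ΔT = 4.75×10⁻⁶ × 63.9 mm × 288.0 K = 87.4 µm.

87.4 µm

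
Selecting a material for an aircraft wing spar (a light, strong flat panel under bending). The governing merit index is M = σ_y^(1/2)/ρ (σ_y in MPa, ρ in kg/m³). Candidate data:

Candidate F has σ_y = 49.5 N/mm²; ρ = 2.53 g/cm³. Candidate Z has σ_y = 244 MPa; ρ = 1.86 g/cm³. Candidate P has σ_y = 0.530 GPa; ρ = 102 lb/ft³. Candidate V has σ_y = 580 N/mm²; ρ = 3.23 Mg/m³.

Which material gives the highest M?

candidate P

Normalizing units and computing the index:
  candidate F: σ_y = 49.50 MPa, ρ = 2530 kg/m³
  candidate Z: σ_y = 244.0 MPa, ρ = 1860 kg/m³
  candidate P: σ_y = 530.0 MPa, ρ = 1634 kg/m³
  candidate V: σ_y = 580.0 MPa, ρ = 3230 kg/m³
  candidate P: M = 14.1×10⁻³
  candidate Z: M = 8.40×10⁻³
  candidate V: M = 7.46×10⁻³
  candidate F: M = 2.78×10⁻³
Highest index: candidate P.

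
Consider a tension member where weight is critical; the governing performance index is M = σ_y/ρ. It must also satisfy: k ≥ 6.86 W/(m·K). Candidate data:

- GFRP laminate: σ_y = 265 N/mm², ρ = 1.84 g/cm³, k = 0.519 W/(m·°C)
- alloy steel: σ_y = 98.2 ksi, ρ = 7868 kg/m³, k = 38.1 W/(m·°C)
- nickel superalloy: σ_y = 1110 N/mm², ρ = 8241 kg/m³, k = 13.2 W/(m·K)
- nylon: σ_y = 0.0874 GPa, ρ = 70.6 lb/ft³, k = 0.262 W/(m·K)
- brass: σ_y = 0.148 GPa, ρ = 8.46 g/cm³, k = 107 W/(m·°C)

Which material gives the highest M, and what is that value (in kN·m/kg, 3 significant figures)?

Screen on constraints: k ≥ 6.86 W/(m·K). Survivors: alloy steel, nickel superalloy, brass.
In SI units:
  alloy steel: σ_y = 677.1 MPa, ρ = 7868 kg/m³
  nickel superalloy: σ_y = 1110 MPa, ρ = 8241 kg/m³
  brass: σ_y = 148.0 MPa, ρ = 8460 kg/m³
  nickel superalloy: M = 135 kN·m/kg
  alloy steel: M = 86.1 kN·m/kg
  brass: M = 17.5 kN·m/kg
The maximum is for nickel superalloy.

nickel superalloy, M = 135 kN·m/kg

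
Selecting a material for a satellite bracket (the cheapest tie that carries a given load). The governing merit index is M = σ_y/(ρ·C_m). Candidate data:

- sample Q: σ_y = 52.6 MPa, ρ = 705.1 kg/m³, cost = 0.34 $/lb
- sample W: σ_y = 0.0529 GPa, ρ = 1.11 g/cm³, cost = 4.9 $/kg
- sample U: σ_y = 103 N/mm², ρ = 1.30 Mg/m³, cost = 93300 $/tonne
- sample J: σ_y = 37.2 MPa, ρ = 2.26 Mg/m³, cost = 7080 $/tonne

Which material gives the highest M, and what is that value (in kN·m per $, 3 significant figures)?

Convert each candidate to consistent units, then evaluate M:
  sample Q: σ_y = 52.60 MPa, ρ = 705.1 kg/m³, cost = 0.7496 $/kg
  sample W: σ_y = 52.90 MPa, ρ = 1110 kg/m³, cost = 4.900 $/kg
  sample U: σ_y = 103.0 MPa, ρ = 1300 kg/m³, cost = 93.30 $/kg
  sample J: σ_y = 37.20 MPa, ρ = 2260 kg/m³, cost = 7.080 $/kg
  sample Q: M = 99.5 kN·m per $
  sample W: M = 9.73 kN·m per $
  sample J: M = 2.32 kN·m per $
  sample U: M = 0.849 kN·m per $
Sample Q ranks first.

sample Q, M = 99.5 kN·m per $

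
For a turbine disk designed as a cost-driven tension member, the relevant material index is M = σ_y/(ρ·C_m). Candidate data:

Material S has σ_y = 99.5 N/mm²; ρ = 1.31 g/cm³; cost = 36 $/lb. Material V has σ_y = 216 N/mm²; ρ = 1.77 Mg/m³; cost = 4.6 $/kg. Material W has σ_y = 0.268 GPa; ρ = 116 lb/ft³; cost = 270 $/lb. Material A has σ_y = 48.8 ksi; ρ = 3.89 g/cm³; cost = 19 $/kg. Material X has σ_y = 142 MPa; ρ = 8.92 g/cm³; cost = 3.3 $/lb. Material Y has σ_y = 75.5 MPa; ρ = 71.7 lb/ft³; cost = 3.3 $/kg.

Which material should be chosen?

material V

Putting every candidate on a common basis:
  material S: σ_y = 99.50 MPa, ρ = 1310 kg/m³, cost = 79.37 $/kg
  material V: σ_y = 216.0 MPa, ρ = 1770 kg/m³, cost = 4.600 $/kg
  material W: σ_y = 268.0 MPa, ρ = 1858 kg/m³, cost = 595.2 $/kg
  material A: σ_y = 336.5 MPa, ρ = 3890 kg/m³, cost = 19.00 $/kg
  material X: σ_y = 142.0 MPa, ρ = 8920 kg/m³, cost = 7.275 $/kg
  material Y: σ_y = 75.50 MPa, ρ = 1149 kg/m³, cost = 3.300 $/kg
  material V: M = 26.5 kN·m per $
  material Y: M = 19.9 kN·m per $
  material A: M = 4.55 kN·m per $
  material X: M = 2.19 kN·m per $
  material S: M = 0.957 kN·m per $
  material W: M = 0.242 kN·m per $
Highest index: material V.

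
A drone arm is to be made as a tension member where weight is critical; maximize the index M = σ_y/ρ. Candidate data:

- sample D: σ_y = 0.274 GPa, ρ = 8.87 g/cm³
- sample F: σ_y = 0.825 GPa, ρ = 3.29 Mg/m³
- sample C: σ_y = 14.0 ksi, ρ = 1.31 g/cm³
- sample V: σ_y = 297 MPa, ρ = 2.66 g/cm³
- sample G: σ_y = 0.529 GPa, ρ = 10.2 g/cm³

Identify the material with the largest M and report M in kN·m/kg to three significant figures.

After converting to SI:
  sample D: σ_y = 274.0 MPa, ρ = 8870 kg/m³
  sample F: σ_y = 825.0 MPa, ρ = 3290 kg/m³
  sample C: σ_y = 96.53 MPa, ρ = 1310 kg/m³
  sample V: σ_y = 297.0 MPa, ρ = 2660 kg/m³
  sample G: σ_y = 529.0 MPa, ρ = 10200 kg/m³
  sample F: M = 251 kN·m/kg
  sample V: M = 112 kN·m/kg
  sample C: M = 73.7 kN·m/kg
  sample G: M = 51.9 kN·m/kg
  sample D: M = 30.9 kN·m/kg
Sample F has the largest M.

sample F, M = 251 kN·m/kg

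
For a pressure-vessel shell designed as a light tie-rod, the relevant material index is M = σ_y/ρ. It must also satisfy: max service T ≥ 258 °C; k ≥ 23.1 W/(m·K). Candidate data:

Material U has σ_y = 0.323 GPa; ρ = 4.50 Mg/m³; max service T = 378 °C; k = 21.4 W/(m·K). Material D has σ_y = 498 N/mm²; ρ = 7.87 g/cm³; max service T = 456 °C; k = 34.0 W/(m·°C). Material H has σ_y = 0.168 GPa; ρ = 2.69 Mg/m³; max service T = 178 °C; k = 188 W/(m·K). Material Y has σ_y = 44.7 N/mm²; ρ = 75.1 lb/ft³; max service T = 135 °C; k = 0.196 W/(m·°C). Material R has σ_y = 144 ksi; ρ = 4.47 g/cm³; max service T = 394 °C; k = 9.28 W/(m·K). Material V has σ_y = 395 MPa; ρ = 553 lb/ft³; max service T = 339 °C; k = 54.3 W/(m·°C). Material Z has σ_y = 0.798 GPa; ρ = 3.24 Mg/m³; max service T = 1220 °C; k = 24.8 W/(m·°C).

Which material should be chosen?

Screen on constraints: max service T ≥ 258 °C; k ≥ 23.1 W/(m·K). Survivors: material D, material V, material Z.
Convert each candidate to consistent units, then evaluate M:
  material D: σ_y = 498.0 MPa, ρ = 7870 kg/m³
  material V: σ_y = 395.0 MPa, ρ = 8858 kg/m³
  material Z: σ_y = 798.0 MPa, ρ = 3240 kg/m³
  material Z: M = 246 kN·m/kg
  material D: M = 63.3 kN·m/kg
  material V: M = 44.6 kN·m/kg
The maximum is for material Z.

material Z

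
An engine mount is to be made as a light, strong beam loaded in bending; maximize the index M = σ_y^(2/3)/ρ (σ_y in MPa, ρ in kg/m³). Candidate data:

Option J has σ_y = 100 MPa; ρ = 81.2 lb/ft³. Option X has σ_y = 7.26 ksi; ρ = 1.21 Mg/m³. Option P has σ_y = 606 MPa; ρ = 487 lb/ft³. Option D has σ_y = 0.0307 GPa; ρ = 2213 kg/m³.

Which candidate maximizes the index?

After converting to SI:
  option J: σ_y = 100.0 MPa, ρ = 1301 kg/m³
  option X: σ_y = 50.06 MPa, ρ = 1210 kg/m³
  option P: σ_y = 606.0 MPa, ρ = 7801 kg/m³
  option D: σ_y = 30.70 MPa, ρ = 2213 kg/m³
  option J: M = 16.6×10⁻³
  option X: M = 11.2×10⁻³
  option P: M = 9.18×10⁻³
  option D: M = 4.43×10⁻³
Highest index: option J.

option J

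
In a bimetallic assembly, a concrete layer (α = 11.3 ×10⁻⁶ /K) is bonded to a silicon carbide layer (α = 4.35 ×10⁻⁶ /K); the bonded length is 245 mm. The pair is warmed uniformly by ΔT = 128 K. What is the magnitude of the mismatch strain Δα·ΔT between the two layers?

Δα = |11.3 − 4.35|×10⁻⁶/K = 6.95×10⁻⁶/K.
Mismatch strain = Δα·ΔT = 6.95×10⁻⁶ × 128.0 = 8.90×10⁻⁴.

8.90×10⁻⁴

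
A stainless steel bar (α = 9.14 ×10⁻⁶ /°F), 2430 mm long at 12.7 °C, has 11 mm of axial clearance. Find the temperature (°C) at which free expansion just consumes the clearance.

α = 9.14×10⁻⁶/°F × 9/5 = 16.5×10⁻⁶/K.
α·L₀·ΔT = 11.0 mm ⇒ ΔT = 11.0 / (16.5×10⁻⁶ × 2430.0) = 275.1 K.
T = 12.7 + 275.1 = 287.8 °C.

288 °C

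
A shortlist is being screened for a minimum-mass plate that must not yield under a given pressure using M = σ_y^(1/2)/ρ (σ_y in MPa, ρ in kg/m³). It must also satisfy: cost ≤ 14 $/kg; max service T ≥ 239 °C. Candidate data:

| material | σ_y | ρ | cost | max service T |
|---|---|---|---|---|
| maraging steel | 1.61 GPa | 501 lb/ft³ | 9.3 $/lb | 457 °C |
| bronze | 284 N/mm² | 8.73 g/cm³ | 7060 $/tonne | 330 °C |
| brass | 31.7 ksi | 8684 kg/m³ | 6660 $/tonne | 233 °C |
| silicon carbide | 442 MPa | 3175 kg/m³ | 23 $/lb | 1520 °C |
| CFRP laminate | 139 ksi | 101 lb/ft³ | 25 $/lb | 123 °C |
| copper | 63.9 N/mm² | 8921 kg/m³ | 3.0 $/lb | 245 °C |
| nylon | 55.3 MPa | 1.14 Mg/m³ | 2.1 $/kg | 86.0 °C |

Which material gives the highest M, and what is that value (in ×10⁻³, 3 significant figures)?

Screen on constraints: cost ≤ 14 $/kg; max service T ≥ 239 °C. Survivors: bronze, copper.
After converting to SI:
  bronze: σ_y = 284.0 MPa, ρ = 8730 kg/m³
  copper: σ_y = 63.90 MPa, ρ = 8921 kg/m³
  bronze: M = 1.93×10⁻³
  copper: M = 0.896×10⁻³
Highest index: bronze.

bronze, M = 1.93×10⁻³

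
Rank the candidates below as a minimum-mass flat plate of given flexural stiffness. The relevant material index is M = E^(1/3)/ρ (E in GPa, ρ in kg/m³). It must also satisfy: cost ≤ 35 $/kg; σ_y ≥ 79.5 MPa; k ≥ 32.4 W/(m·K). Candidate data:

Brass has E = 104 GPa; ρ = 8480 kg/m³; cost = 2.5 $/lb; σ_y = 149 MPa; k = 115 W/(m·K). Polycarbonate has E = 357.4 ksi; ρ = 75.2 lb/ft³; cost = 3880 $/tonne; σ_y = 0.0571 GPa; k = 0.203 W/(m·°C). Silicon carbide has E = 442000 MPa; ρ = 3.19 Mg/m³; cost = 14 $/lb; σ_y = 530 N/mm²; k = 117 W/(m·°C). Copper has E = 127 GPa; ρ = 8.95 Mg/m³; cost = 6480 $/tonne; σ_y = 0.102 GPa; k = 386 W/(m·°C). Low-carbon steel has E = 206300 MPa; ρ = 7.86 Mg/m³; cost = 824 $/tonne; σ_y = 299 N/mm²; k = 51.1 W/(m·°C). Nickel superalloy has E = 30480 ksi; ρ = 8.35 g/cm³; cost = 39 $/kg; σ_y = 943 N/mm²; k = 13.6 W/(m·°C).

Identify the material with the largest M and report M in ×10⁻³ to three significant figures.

silicon carbide, M = 2.39×10⁻³

Screen on constraints: cost ≤ 35 $/kg; σ_y ≥ 79.5 MPa; k ≥ 32.4 W/(m·K). Survivors: brass, silicon carbide, copper, low-carbon steel.
In SI units:
  brass: E = 104.0 GPa, ρ = 8480 kg/m³
  silicon carbide: E = 442.0 GPa, ρ = 3190 kg/m³
  copper: E = 127.0 GPa, ρ = 8950 kg/m³
  low-carbon steel: E = 206.3 GPa, ρ = 7860 kg/m³
  silicon carbide: M = 2.39×10⁻³
  low-carbon steel: M = 0.752×10⁻³
  copper: M = 0.562×10⁻³
  brass: M = 0.555×10⁻³
The maximum is for silicon carbide.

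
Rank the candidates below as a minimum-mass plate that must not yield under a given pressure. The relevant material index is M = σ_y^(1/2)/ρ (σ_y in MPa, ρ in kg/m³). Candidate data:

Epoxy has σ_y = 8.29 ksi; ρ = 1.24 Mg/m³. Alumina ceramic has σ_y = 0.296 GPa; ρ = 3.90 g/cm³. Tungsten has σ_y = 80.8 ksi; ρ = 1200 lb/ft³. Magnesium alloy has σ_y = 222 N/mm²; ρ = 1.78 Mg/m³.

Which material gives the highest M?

magnesium alloy

Putting every candidate on a common basis:
  epoxy: σ_y = 57.16 MPa, ρ = 1240 kg/m³
  alumina ceramic: σ_y = 296.0 MPa, ρ = 3900 kg/m³
  tungsten: σ_y = 557.1 MPa, ρ = 19220 kg/m³
  magnesium alloy: σ_y = 222.0 MPa, ρ = 1780 kg/m³
  magnesium alloy: M = 8.37×10⁻³
  epoxy: M = 6.10×10⁻³
  alumina ceramic: M = 4.41×10⁻³
  tungsten: M = 1.23×10⁻³
Magnesium alloy has the largest M.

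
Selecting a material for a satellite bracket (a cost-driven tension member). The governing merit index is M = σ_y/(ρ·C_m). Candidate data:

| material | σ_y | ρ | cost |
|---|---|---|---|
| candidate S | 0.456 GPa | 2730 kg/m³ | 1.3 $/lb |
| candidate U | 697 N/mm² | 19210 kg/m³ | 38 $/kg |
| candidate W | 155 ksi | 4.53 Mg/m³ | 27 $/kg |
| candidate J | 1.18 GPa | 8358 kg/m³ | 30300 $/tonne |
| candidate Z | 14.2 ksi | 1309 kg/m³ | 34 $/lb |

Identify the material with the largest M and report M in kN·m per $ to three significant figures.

Putting every candidate on a common basis:
  candidate S: σ_y = 456.0 MPa, ρ = 2730 kg/m³, cost = 2.866 $/kg
  candidate U: σ_y = 697.0 MPa, ρ = 19210 kg/m³, cost = 38.00 $/kg
  candidate W: σ_y = 1069 MPa, ρ = 4530 kg/m³, cost = 27.00 $/kg
  candidate J: σ_y = 1180 MPa, ρ = 8358 kg/m³, cost = 30.30 $/kg
  candidate Z: σ_y = 97.91 MPa, ρ = 1309 kg/m³, cost = 74.96 $/kg
  candidate S: M = 58.3 kN·m per $
  candidate W: M = 8.74 kN·m per $
  candidate J: M = 4.66 kN·m per $
  candidate Z: M = 0.998 kN·m per $
  candidate U: M = 0.955 kN·m per $
The maximum is for candidate S.

candidate S, M = 58.3 kN·m per $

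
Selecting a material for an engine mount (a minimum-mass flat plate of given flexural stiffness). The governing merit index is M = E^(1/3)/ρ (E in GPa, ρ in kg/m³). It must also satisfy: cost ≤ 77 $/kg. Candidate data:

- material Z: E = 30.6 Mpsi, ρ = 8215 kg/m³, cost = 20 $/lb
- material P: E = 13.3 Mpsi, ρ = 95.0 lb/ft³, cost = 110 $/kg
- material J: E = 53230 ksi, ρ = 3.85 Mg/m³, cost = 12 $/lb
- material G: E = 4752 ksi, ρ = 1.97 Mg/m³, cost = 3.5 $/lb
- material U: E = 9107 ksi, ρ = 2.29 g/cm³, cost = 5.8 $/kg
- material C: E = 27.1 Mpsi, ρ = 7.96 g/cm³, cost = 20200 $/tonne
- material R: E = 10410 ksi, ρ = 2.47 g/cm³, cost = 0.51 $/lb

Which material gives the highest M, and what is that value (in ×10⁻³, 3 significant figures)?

material J, M = 1.86×10⁻³

Screen on constraints: cost ≤ 77 $/kg. Survivors: material Z, material J, material G, material U, material C, material R.
After converting to SI:
  material Z: E = 211.0 GPa, ρ = 8215 kg/m³
  material J: E = 367.0 GPa, ρ = 3850 kg/m³
  material G: E = 32.76 GPa, ρ = 1970 kg/m³
  material U: E = 62.79 GPa, ρ = 2290 kg/m³
  material C: E = 186.8 GPa, ρ = 7960 kg/m³
  material R: E = 71.77 GPa, ρ = 2470 kg/m³
  material J: M = 1.86×10⁻³
  material U: M = 1.74×10⁻³
  material R: M = 1.68×10⁻³
  material G: M = 1.62×10⁻³
  material Z: M = 0.725×10⁻³
  material C: M = 0.718×10⁻³
Highest index: material J.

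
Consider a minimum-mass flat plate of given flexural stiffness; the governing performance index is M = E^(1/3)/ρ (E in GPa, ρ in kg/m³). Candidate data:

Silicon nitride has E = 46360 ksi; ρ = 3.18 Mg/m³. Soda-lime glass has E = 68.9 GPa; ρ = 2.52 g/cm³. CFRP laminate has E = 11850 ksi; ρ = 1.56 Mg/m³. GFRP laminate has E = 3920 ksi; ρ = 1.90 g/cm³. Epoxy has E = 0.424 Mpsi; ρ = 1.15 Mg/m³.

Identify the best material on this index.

Convert each candidate to consistent units, then evaluate M:
  silicon nitride: E = 319.6 GPa, ρ = 3180 kg/m³
  soda-lime glass: E = 68.90 GPa, ρ = 2520 kg/m³
  CFRP laminate: E = 81.70 GPa, ρ = 1560 kg/m³
  GFRP laminate: E = 27.03 GPa, ρ = 1900 kg/m³
  epoxy: E = 2.923 GPa, ρ = 1150 kg/m³
  CFRP laminate: M = 2.78×10⁻³
  silicon nitride: M = 2.15×10⁻³
  soda-lime glass: M = 1.63×10⁻³
  GFRP laminate: M = 1.58×10⁻³
  epoxy: M = 1.24×10⁻³
CFRP laminate ranks first.

CFRP laminate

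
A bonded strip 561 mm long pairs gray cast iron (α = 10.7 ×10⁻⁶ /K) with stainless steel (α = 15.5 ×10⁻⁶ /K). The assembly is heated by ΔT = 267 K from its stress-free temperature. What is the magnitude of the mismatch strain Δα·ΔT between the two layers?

Δα = |10.7 − 15.5|×10⁻⁶/K = 4.80×10⁻⁶/K.
Mismatch strain = Δα·ΔT = 4.80×10⁻⁶ × 267.0 = 1.28×10⁻³.

1.28×10⁻³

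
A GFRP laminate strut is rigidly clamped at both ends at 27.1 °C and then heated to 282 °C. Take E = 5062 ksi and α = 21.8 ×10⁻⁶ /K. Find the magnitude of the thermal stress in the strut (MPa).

E = 5062 ksi = 34.90 GPa.
ΔT = 254.9 K. Constrained thermal stress σ = E·α·ΔT = 34.90×10³ MPa × 21.8×10⁻⁶ × 254.9 = 194 MPa (compressive).

194 MPa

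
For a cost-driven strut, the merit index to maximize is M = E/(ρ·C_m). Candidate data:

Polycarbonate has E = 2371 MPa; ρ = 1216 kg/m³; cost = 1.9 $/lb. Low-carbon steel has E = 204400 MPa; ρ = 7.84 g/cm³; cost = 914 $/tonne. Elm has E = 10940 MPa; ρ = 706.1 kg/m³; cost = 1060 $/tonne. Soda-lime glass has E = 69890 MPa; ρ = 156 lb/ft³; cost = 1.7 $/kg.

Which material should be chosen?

low-carbon steel

Putting every candidate on a common basis:
  polycarbonate: E = 2.371 GPa, ρ = 1216 kg/m³, cost = 4.189 $/kg
  low-carbon steel: E = 204.4 GPa, ρ = 7840 kg/m³, cost = 0.9140 $/kg
  elm: E = 10.94 GPa, ρ = 706.1 kg/m³, cost = 1.060 $/kg
  soda-lime glass: E = 69.89 GPa, ρ = 2499 kg/m³, cost = 1.700 $/kg
  low-carbon steel: M = 28.5 MN·m per $
  soda-lime glass: M = 16.5 MN·m per $
  elm: M = 14.6 MN·m per $
  polycarbonate: M = 0.465 MN·m per $
Low-carbon steel has the largest M.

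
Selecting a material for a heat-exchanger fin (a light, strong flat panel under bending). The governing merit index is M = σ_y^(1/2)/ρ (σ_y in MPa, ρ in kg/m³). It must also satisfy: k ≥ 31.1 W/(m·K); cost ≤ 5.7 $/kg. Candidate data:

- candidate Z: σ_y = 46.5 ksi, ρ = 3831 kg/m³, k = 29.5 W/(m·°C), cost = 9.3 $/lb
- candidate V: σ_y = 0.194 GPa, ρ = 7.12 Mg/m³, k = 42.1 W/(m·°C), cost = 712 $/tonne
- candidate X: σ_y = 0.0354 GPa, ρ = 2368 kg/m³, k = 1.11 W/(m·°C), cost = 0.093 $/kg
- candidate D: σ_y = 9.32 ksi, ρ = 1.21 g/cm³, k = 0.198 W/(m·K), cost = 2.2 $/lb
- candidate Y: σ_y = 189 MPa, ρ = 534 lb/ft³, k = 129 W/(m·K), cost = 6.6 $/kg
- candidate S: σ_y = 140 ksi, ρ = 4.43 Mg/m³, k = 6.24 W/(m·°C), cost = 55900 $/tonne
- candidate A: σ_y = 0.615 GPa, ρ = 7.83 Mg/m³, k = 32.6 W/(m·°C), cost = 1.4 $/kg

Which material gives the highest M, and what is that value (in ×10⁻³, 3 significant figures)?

candidate A, M = 3.17×10⁻³

Screen on constraints: k ≥ 31.1 W/(m·K); cost ≤ 5.7 $/kg. Survivors: candidate V, candidate A.
In SI units:
  candidate V: σ_y = 194.0 MPa, ρ = 7120 kg/m³
  candidate A: σ_y = 615.0 MPa, ρ = 7830 kg/m³
  candidate A: M = 3.17×10⁻³
  candidate V: M = 1.96×10⁻³
Candidate A has the largest M.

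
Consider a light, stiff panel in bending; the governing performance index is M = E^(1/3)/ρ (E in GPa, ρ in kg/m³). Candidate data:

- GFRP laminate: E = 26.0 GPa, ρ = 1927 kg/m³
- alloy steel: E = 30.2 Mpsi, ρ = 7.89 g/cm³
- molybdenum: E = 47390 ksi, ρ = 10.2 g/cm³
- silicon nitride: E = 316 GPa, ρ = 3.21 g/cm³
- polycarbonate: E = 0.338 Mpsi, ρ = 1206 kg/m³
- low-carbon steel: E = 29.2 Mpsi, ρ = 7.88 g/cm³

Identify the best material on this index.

After converting to SI:
  GFRP laminate: E = 26.00 GPa, ρ = 1927 kg/m³
  alloy steel: E = 208.2 GPa, ρ = 7890 kg/m³
  molybdenum: E = 326.7 GPa, ρ = 10200 kg/m³
  silicon nitride: E = 316.0 GPa, ρ = 3210 kg/m³
  polycarbonate: E = 2.330 GPa, ρ = 1206 kg/m³
  low-carbon steel: E = 201.3 GPa, ρ = 7880 kg/m³
  silicon nitride: M = 2.12×10⁻³
  GFRP laminate: M = 1.54×10⁻³
  polycarbonate: M = 1.10×10⁻³
  alloy steel: M = 0.751×10⁻³
  low-carbon steel: M = 0.744×10⁻³
  molybdenum: M = 0.675×10⁻³
Highest index: silicon nitride.

silicon nitride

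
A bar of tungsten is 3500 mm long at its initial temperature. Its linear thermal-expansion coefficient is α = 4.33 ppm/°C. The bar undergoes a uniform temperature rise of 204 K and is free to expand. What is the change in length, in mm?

ΔL = α·L₀·ΔT = 4.33×10⁻⁶ × 3500 mm × 204.0 K = 3.09 mm.

3.09 mm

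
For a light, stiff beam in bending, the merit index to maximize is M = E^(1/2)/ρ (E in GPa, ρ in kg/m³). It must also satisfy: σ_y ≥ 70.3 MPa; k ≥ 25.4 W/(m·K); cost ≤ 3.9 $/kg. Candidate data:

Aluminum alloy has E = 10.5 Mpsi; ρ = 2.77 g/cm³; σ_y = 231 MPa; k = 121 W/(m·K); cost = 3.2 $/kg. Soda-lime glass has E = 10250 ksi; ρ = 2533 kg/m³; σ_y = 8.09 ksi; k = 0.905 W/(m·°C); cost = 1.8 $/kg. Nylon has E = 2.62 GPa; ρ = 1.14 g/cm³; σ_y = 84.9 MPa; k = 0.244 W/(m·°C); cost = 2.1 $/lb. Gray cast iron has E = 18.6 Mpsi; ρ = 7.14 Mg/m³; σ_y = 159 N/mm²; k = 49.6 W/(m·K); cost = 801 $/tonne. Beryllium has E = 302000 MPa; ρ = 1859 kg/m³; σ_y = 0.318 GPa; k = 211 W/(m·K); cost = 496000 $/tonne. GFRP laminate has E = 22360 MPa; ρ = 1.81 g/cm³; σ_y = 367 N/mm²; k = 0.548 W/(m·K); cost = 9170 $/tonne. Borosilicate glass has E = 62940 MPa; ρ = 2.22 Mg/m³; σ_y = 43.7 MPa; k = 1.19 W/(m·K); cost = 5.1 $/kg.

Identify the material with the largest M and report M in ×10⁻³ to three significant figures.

Screen on constraints: σ_y ≥ 70.3 MPa; k ≥ 25.4 W/(m·K); cost ≤ 3.9 $/kg. Survivors: aluminum alloy, gray cast iron.
Convert each candidate to consistent units, then evaluate M:
  aluminum alloy: E = 72.39 GPa, ρ = 2770 kg/m³
  gray cast iron: E = 128.2 GPa, ρ = 7140 kg/m³
  aluminum alloy: M = 3.07×10⁻³
  gray cast iron: M = 1.59×10⁻³
Aluminum alloy ranks first.

aluminum alloy, M = 3.07×10⁻³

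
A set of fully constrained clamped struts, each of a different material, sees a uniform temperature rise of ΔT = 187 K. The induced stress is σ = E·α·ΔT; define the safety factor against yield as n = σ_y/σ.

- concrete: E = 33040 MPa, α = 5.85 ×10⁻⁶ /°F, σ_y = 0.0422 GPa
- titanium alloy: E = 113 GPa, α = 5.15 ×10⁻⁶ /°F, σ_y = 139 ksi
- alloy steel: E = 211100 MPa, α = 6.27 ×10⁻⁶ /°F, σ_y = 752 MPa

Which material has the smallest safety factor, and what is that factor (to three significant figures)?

With everything in SI (GPa, ×10⁻⁶/K, MPa):
  concrete: E = 33.04, α = 10.5, σ_y = 42.20 → σ = 65.1 MPa, n = 0.649
  titanium alloy: E = 113.0, α = 9.27, σ_y = 958.4 → σ = 196 MPa, n = 4.89
  alloy steel: E = 211.1, α = 11.3, σ_y = 752.0 → σ = 446 MPa, n = 1.69
The minimum is concrete at n = 0.649.

concrete, n = 0.649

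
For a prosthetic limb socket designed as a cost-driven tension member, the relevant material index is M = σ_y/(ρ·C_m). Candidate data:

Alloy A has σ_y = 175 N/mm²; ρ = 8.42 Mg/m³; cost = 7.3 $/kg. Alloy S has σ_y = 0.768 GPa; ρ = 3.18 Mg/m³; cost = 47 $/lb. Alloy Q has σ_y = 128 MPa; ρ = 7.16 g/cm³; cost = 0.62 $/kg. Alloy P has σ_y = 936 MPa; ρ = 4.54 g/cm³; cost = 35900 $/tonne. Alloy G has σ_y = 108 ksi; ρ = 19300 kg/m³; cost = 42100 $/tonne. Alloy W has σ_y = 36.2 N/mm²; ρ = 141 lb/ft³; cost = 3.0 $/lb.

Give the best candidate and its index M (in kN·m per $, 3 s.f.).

Convert each candidate to consistent units, then evaluate M:
  alloy A: σ_y = 175.0 MPa, ρ = 8420 kg/m³, cost = 7.300 $/kg
  alloy S: σ_y = 768.0 MPa, ρ = 3180 kg/m³, cost = 103.6 $/kg
  alloy Q: σ_y = 128.0 MPa, ρ = 7160 kg/m³, cost = 0.6200 $/kg
  alloy P: σ_y = 936.0 MPa, ρ = 4540 kg/m³, cost = 35.90 $/kg
  alloy G: σ_y = 744.6 MPa, ρ = 19300 kg/m³, cost = 42.10 $/kg
  alloy W: σ_y = 36.20 MPa, ρ = 2259 kg/m³, cost = 6.614 $/kg
  alloy Q: M = 28.8 kN·m per $
  alloy P: M = 5.74 kN·m per $
  alloy A: M = 2.85 kN·m per $
  alloy W: M = 2.42 kN·m per $
  alloy S: M = 2.33 kN·m per $
  alloy G: M = 0.916 kN·m per $
Alloy Q has the largest M.

alloy Q, M = 28.8 kN·m per $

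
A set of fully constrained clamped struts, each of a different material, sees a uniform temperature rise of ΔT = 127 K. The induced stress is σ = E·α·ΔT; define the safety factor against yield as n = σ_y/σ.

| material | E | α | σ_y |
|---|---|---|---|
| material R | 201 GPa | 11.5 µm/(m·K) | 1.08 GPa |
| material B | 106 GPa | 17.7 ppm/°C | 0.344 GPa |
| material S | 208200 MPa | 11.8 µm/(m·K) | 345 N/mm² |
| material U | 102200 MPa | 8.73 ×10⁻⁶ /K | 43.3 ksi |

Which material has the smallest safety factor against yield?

In consistent units (E in GPa, α in ×10⁻⁶/K, σ_y in MPa):
  material R: E = 201.0, α = 11.5, σ_y = 1080 → σ = 294 MPa, n = 3.68
  material B: E = 106.0, α = 17.7, σ_y = 344.0 → σ = 238 MPa, n = 1.44
  material S: E = 208.2, α = 11.8, σ_y = 345.0 → σ = 312 MPa, n = 1.11
  material U: E = 102.2, α = 8.73, σ_y = 298.5 → σ = 113 MPa, n = 2.63
Smallest n: material S with n = 1.11.

material S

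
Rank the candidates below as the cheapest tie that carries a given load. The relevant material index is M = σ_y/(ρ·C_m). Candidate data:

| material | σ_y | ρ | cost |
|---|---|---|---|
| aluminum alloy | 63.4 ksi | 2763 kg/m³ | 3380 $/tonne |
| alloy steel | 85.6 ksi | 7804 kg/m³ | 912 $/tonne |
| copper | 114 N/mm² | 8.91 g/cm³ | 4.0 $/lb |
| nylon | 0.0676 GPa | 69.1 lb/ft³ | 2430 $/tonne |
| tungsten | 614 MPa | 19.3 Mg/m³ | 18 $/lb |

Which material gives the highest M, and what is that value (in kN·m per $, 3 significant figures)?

Convert each candidate to consistent units, then evaluate M:
  aluminum alloy: σ_y = 437.1 MPa, ρ = 2763 kg/m³, cost = 3.380 $/kg
  alloy steel: σ_y = 590.2 MPa, ρ = 7804 kg/m³, cost = 0.9120 $/kg
  copper: σ_y = 114.0 MPa, ρ = 8910 kg/m³, cost = 8.818 $/kg
  nylon: σ_y = 67.60 MPa, ρ = 1107 kg/m³, cost = 2.430 $/kg
  tungsten: σ_y = 614.0 MPa, ρ = 19300 kg/m³, cost = 39.68 $/kg
  alloy steel: M = 82.9 kN·m per $
  aluminum alloy: M = 46.8 kN·m per $
  nylon: M = 25.1 kN·m per $
  copper: M = 1.45 kN·m per $
  tungsten: M = 0.802 kN·m per $
The maximum is for alloy steel.

alloy steel, M = 82.9 kN·m per $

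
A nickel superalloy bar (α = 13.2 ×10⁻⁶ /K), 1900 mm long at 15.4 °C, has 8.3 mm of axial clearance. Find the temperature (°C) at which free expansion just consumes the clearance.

346 °C

α·L₀·ΔT = 8.3 mm ⇒ ΔT = 8.3 / (13.2×10⁻⁶ × 1900.0) = 330.9 K.
T = 15.4 + 330.9 = 346.3 °C.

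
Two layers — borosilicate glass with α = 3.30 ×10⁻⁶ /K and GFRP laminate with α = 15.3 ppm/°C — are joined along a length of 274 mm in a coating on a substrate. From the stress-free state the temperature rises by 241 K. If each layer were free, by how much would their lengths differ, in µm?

Δα = |3.30 − 15.3|×10⁻⁶/K = 12.0×10⁻⁶/K.
ΔL_mismatch = Δα·L·ΔT = 12.0×10⁻⁶ × 274.0 mm × 241.0 K = 792 µm.

792 µm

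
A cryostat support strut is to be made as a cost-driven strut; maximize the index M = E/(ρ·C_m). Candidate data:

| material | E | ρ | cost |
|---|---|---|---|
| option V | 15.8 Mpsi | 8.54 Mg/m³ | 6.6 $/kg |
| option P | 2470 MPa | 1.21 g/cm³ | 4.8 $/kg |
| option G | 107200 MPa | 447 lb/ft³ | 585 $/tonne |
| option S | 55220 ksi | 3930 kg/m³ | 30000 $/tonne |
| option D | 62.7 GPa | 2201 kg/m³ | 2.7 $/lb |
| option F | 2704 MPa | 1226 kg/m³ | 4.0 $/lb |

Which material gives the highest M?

option G

Convert each candidate to consistent units, then evaluate M:
  option V: E = 108.9 GPa, ρ = 8540 kg/m³, cost = 6.600 $/kg
  option P: E = 2.470 GPa, ρ = 1210 kg/m³, cost = 4.800 $/kg
  option G: E = 107.2 GPa, ρ = 7160 kg/m³, cost = 0.5850 $/kg
  option S: E = 380.7 GPa, ρ = 3930 kg/m³, cost = 30.00 $/kg
  option D: E = 62.70 GPa, ρ = 2201 kg/m³, cost = 5.952 $/kg
  option F: E = 2.704 GPa, ρ = 1226 kg/m³, cost = 8.818 $/kg
  option G: M = 25.6 MN·m per $
  option D: M = 4.79 MN·m per $
  option S: M = 3.23 MN·m per $
  option V: M = 1.93 MN·m per $
  option P: M = 0.425 MN·m per $
  option F: M = 0.250 MN·m per $
The maximum is for option G.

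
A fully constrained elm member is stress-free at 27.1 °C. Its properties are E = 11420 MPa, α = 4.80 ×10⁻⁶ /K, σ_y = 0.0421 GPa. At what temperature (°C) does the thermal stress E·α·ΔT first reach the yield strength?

795 °C

E = 11420 MPa = 11.42 GPa.
σ_y = 0.0421 GPa = 42.10 MPa.
E·α·ΔT = 42.10 MPa ⇒ ΔT = 42.10 / (11.42×10³ × 4.80×10⁻⁶) = 768.0 K.
T = 27.1 + 768.0 = 795.1 °C.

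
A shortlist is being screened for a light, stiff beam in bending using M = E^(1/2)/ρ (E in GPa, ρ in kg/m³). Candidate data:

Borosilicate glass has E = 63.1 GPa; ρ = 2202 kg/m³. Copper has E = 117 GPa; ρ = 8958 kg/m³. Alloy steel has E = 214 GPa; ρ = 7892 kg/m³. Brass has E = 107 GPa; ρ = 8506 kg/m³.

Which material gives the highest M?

Evaluate M for each candidate:
  borosilicate glass: M = 3.61×10⁻³
  alloy steel: M = 1.85×10⁻³
  brass: M = 1.22×10⁻³
  copper: M = 1.21×10⁻³
The maximum is for borosilicate glass.

borosilicate glass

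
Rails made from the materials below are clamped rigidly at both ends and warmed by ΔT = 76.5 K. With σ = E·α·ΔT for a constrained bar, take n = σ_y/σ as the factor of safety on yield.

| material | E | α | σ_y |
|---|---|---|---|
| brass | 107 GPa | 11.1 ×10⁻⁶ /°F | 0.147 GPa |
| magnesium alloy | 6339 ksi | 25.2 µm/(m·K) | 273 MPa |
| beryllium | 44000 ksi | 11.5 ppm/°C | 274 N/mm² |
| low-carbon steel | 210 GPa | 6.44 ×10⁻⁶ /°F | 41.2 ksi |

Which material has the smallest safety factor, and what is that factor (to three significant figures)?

brass, n = 0.899

In consistent units (E in GPa, α in ×10⁻⁶/K, σ_y in MPa):
  brass: E = 107.0, α = 20.0, σ_y = 147.0 → σ = 164 MPa, n = 0.899
  magnesium alloy: E = 43.71, α = 25.2, σ_y = 273.0 → σ = 84.3 MPa, n = 3.24
  beryllium: E = 303.4, α = 11.5, σ_y = 274.0 → σ = 267 MPa, n = 1.03
  low-carbon steel: E = 210.0, α = 11.6, σ_y = 284.1 → σ = 186 MPa, n = 1.53
The minimum is brass at n = 0.899.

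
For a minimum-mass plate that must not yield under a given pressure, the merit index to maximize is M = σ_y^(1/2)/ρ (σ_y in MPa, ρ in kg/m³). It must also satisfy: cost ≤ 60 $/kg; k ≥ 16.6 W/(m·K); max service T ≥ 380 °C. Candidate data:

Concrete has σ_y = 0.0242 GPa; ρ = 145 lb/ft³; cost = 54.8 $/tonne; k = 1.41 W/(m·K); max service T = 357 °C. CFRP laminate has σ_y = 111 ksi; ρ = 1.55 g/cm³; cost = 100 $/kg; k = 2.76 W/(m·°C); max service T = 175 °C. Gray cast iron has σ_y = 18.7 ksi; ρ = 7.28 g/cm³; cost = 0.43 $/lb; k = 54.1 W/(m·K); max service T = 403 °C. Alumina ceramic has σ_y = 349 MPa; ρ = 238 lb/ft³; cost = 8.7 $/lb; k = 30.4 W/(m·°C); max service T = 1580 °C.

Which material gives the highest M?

Screen on constraints: cost ≤ 60 $/kg; k ≥ 16.6 W/(m·K); max service T ≥ 380 °C. Survivors: gray cast iron, alumina ceramic.
Convert each candidate to consistent units, then evaluate M:
  gray cast iron: σ_y = 128.9 MPa, ρ = 7280 kg/m³
  alumina ceramic: σ_y = 349.0 MPa, ρ = 3812 kg/m³
  alumina ceramic: M = 4.90×10⁻³
  gray cast iron: M = 1.56×10⁻³
Alumina ceramic has the largest M.

alumina ceramic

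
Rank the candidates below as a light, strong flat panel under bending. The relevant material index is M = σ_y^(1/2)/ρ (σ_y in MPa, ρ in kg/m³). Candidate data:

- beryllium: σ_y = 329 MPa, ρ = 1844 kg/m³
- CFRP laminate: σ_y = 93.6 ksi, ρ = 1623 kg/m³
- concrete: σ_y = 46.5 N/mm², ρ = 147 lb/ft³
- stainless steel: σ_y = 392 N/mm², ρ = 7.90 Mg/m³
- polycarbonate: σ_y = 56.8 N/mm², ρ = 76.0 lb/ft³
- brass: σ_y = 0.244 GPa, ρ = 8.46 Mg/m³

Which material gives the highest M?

CFRP laminate

After converting to SI:
  beryllium: σ_y = 329.0 MPa, ρ = 1844 kg/m³
  CFRP laminate: σ_y = 645.3 MPa, ρ = 1623 kg/m³
  concrete: σ_y = 46.50 MPa, ρ = 2355 kg/m³
  stainless steel: σ_y = 392.0 MPa, ρ = 7900 kg/m³
  polycarbonate: σ_y = 56.80 MPa, ρ = 1217 kg/m³
  brass: σ_y = 244.0 MPa, ρ = 8460 kg/m³
  CFRP laminate: M = 15.7×10⁻³
  beryllium: M = 9.84×10⁻³
  polycarbonate: M = 6.19×10⁻³
  concrete: M = 2.90×10⁻³
  stainless steel: M = 2.51×10⁻³
  brass: M = 1.85×10⁻³
Highest index: CFRP laminate.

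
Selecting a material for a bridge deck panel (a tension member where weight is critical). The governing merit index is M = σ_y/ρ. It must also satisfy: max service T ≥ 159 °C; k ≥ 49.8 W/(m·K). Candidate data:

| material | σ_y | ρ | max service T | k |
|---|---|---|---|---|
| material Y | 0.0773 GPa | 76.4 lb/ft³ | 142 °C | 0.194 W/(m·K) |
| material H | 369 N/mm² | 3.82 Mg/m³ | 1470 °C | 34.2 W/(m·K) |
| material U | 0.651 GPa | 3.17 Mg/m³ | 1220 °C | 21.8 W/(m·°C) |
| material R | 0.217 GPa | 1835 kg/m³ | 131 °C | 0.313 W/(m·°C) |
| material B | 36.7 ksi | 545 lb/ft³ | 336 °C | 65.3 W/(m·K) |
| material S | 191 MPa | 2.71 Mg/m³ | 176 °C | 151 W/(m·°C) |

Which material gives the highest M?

material S

Screen on constraints: max service T ≥ 159 °C; k ≥ 49.8 W/(m·K). Survivors: material B, material S.
Putting every candidate on a common basis:
  material B: σ_y = 253.0 MPa, ρ = 8730 kg/m³
  material S: σ_y = 191.0 MPa, ρ = 2710 kg/m³
  material S: M = 70.5 kN·m/kg
  material B: M = 29.0 kN·m/kg
Material S ranks first.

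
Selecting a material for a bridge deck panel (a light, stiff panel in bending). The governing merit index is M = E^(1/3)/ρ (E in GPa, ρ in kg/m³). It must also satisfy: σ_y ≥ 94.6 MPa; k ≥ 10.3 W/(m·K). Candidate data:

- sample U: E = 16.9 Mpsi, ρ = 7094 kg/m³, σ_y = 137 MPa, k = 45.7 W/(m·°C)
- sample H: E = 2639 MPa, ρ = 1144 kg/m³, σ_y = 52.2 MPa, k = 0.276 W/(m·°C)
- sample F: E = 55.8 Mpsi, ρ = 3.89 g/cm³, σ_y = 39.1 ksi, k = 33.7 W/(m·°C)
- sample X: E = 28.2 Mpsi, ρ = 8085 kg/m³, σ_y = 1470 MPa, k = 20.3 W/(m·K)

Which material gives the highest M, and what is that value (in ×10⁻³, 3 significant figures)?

sample F, M = 1.87×10⁻³

Screen on constraints: σ_y ≥ 94.6 MPa; k ≥ 10.3 W/(m·K). Survivors: sample U, sample F, sample X.
Putting every candidate on a common basis:
  sample U: E = 116.5 GPa, ρ = 7094 kg/m³
  sample F: E = 384.7 GPa, ρ = 3890 kg/m³
  sample X: E = 194.4 GPa, ρ = 8085 kg/m³
  sample F: M = 1.87×10⁻³
  sample X: M = 0.717×10⁻³
  sample U: M = 0.689×10⁻³
Highest index: sample F.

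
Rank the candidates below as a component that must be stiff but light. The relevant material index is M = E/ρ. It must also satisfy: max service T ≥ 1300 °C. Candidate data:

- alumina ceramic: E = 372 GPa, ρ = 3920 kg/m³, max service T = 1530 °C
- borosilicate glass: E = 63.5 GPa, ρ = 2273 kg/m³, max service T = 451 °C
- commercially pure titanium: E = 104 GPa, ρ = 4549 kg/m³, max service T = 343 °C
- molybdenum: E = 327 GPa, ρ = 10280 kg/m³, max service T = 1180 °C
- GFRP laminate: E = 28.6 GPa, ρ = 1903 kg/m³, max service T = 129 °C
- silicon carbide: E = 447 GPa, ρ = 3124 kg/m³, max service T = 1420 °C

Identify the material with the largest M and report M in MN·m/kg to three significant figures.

Screen on constraints: max service T ≥ 1300 °C. Survivors: alumina ceramic, silicon carbide.
Per-candidate index values:
  silicon carbide: M = 143 MN·m/kg
  alumina ceramic: M = 94.9 MN·m/kg
Silicon carbide ranks first.

silicon carbide, M = 143 MN·m/kg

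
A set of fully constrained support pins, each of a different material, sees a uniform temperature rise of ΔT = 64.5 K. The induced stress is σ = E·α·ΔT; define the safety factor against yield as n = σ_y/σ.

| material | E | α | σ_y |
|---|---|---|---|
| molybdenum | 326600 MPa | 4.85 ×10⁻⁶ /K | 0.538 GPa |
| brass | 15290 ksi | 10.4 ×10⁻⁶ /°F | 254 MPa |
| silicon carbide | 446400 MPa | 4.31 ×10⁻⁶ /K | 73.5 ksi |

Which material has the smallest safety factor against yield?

brass

Per material, after unit conversion:
  molybdenum: E = 326.6, α = 4.85, σ_y = 538.0 → σ = 102 MPa, n = 5.27
  brass: E = 105.4, α = 18.7, σ_y = 254.0 → σ = 127 MPa, n = 2.00
  silicon carbide: E = 446.4, α = 4.31, σ_y = 506.8 → σ = 124 MPa, n = 4.08
Smallest n: brass with n = 2.00.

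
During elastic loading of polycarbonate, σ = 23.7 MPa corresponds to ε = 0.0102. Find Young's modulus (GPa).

E = σ/ε = 23.7 MPa / 0.0102 = 2324 MPa = 2.32 GPa.

2.32 GPa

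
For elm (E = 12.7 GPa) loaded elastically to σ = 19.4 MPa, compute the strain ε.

1.53×10⁻³

ε = σ/E = 19.4 / 12700 = 1.53×10⁻³.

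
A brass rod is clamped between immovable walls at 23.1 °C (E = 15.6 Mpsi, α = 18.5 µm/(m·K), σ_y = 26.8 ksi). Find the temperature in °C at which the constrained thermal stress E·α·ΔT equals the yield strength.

116 °C

E = 15.6 Mpsi = 107.6 GPa.
σ_y = 26.8 ksi = 184.8 MPa.
E·α·ΔT = 184.8 MPa ⇒ ΔT = 184.8 / (107.6×10³ × 18.5×10⁻⁶) = 92.86 K.
T = 23.1 + 92.86 = 116.0 °C.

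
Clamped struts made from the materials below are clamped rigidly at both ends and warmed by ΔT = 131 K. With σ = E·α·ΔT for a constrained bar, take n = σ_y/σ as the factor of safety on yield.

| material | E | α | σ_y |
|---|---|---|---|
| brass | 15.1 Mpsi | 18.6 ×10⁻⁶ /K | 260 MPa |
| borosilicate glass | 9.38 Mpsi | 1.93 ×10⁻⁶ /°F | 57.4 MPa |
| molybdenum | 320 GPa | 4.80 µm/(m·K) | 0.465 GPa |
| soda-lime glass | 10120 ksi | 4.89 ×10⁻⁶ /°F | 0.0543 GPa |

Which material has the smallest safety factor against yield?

Per material, after unit conversion:
  brass: E = 104.1, α = 18.6, σ_y = 260.0 → σ = 254 MPa, n = 1.02
  borosilicate glass: E = 64.67, α = 3.47, σ_y = 57.40 → σ = 29.4 MPa, n = 1.95
  molybdenum: E = 320.0, α = 4.80, σ_y = 465.0 → σ = 201 MPa, n = 2.31
  soda-lime glass: E = 69.77, α = 8.80, σ_y = 54.30 → σ = 80.5 MPa, n = 0.675
Smallest n: soda-lime glass with n = 0.675.

soda-lime glass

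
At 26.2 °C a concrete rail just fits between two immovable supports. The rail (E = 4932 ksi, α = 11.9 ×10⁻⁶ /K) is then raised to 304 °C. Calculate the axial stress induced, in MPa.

112 MPa

E = 4932 ksi = 34.00 GPa.
ΔT = 277.8 K. Constrained thermal stress σ = E·α·ΔT = 34.00×10³ MPa × 11.9×10⁻⁶ × 277.8 = 112 MPa (compressive).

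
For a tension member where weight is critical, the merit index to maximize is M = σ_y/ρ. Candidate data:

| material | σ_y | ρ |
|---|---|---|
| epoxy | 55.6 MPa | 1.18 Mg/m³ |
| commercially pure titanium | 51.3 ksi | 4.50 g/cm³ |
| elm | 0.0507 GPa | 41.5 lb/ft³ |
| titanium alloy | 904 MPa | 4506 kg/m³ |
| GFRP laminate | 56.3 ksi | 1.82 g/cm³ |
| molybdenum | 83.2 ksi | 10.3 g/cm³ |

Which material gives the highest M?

GFRP laminate

In SI units:
  epoxy: σ_y = 55.60 MPa, ρ = 1180 kg/m³
  commercially pure titanium: σ_y = 353.7 MPa, ρ = 4500 kg/m³
  elm: σ_y = 50.70 MPa, ρ = 664.8 kg/m³
  titanium alloy: σ_y = 904.0 MPa, ρ = 4506 kg/m³
  GFRP laminate: σ_y = 388.2 MPa, ρ = 1820 kg/m³
  molybdenum: σ_y = 573.6 MPa, ρ = 10300 kg/m³
  GFRP laminate: M = 213 kN·m/kg
  titanium alloy: M = 201 kN·m/kg
  commercially pure titanium: M = 78.6 kN·m/kg
  elm: M = 76.3 kN·m/kg
  molybdenum: M = 55.7 kN·m/kg
  epoxy: M = 47.1 kN·m/kg
GFRP laminate ranks first.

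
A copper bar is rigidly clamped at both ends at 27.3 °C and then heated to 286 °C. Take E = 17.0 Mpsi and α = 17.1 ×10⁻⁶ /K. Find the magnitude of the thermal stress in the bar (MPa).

E = 17.0 Mpsi = 117.2 GPa.
ΔT = 258.7 K. Constrained thermal stress σ = E·α·ΔT = 117.2×10³ MPa × 17.1×10⁻⁶ × 258.7 = 519 MPa (compressive).

519 MPa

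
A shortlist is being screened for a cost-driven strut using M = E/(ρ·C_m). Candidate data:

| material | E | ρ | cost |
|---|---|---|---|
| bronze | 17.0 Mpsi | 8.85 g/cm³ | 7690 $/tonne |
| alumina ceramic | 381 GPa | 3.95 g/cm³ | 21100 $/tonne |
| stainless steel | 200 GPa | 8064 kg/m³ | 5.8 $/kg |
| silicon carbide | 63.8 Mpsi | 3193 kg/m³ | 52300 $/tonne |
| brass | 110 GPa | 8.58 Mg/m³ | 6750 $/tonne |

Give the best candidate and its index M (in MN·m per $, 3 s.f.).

alumina ceramic, M = 4.57 MN·m per $

Putting every candidate on a common basis:
  bronze: E = 117.2 GPa, ρ = 8850 kg/m³, cost = 7.690 $/kg
  alumina ceramic: E = 381.0 GPa, ρ = 3950 kg/m³, cost = 21.10 $/kg
  stainless steel: E = 200.0 GPa, ρ = 8064 kg/m³, cost = 5.800 $/kg
  silicon carbide: E = 439.9 GPa, ρ = 3193 kg/m³, cost = 52.30 $/kg
  brass: E = 110.0 GPa, ρ = 8580 kg/m³, cost = 6.750 $/kg
  alumina ceramic: M = 4.57 MN·m per $
  stainless steel: M = 4.28 MN·m per $
  silicon carbide: M = 2.63 MN·m per $
  brass: M = 1.90 MN·m per $
  bronze: M = 1.72 MN·m per $
Alumina ceramic ranks first.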